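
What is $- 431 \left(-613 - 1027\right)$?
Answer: $706840$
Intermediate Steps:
$- 431 \left(-613 - 1027\right) = - 431 \left(-1640\right) = \left(-1\right) \left(-706840\right) = 706840$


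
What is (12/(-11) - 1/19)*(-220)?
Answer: 4780/19 ≈ 251.58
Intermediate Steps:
(12/(-11) - 1/19)*(-220) = (12*(-1/11) - 1*1/19)*(-220) = (-12/11 - 1/19)*(-220) = -239/209*(-220) = 4780/19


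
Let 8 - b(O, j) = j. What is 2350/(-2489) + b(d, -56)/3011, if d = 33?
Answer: -6916554/7494379 ≈ -0.92290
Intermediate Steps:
b(O, j) = 8 - j
2350/(-2489) + b(d, -56)/3011 = 2350/(-2489) + (8 - 1*(-56))/3011 = 2350*(-1/2489) + (8 + 56)*(1/3011) = -2350/2489 + 64*(1/3011) = -2350/2489 + 64/3011 = -6916554/7494379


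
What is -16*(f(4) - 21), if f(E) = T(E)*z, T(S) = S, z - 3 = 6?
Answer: -240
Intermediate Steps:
z = 9 (z = 3 + 6 = 9)
f(E) = 9*E (f(E) = E*9 = 9*E)
-16*(f(4) - 21) = -16*(9*4 - 21) = -16*(36 - 21) = -16*15 = -240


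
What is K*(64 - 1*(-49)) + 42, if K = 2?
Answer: 268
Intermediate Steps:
K*(64 - 1*(-49)) + 42 = 2*(64 - 1*(-49)) + 42 = 2*(64 + 49) + 42 = 2*113 + 42 = 226 + 42 = 268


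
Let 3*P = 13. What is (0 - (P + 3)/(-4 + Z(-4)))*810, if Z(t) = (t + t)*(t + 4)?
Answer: 1485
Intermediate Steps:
P = 13/3 (P = (1/3)*13 = 13/3 ≈ 4.3333)
Z(t) = 2*t*(4 + t) (Z(t) = (2*t)*(4 + t) = 2*t*(4 + t))
(0 - (P + 3)/(-4 + Z(-4)))*810 = (0 - (13/3 + 3)/(-4 + 2*(-4)*(4 - 4)))*810 = (0 - 22/(3*(-4 + 2*(-4)*0)))*810 = (0 - 22/(3*(-4 + 0)))*810 = (0 - 22/(3*(-4)))*810 = (0 - 22*(-1)/(3*4))*810 = (0 - 1*(-11/6))*810 = (0 + 11/6)*810 = (11/6)*810 = 1485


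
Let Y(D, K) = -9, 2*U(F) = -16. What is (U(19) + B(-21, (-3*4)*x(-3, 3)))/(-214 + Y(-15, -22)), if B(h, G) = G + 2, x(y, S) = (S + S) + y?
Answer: 42/223 ≈ 0.18834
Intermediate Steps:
U(F) = -8 (U(F) = (1/2)*(-16) = -8)
x(y, S) = y + 2*S (x(y, S) = 2*S + y = y + 2*S)
B(h, G) = 2 + G
(U(19) + B(-21, (-3*4)*x(-3, 3)))/(-214 + Y(-15, -22)) = (-8 + (2 + (-3*4)*(-3 + 2*3)))/(-214 - 9) = (-8 + (2 - 12*(-3 + 6)))/(-223) = (-8 + (2 - 12*3))*(-1/223) = (-8 + (2 - 36))*(-1/223) = (-8 - 34)*(-1/223) = -42*(-1/223) = 42/223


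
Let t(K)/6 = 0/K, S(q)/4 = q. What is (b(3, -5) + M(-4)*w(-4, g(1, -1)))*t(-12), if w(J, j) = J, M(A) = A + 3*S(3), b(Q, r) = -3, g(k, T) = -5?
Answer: 0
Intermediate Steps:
S(q) = 4*q
M(A) = 36 + A (M(A) = A + 3*(4*3) = A + 3*12 = A + 36 = 36 + A)
t(K) = 0 (t(K) = 6*(0/K) = 6*0 = 0)
(b(3, -5) + M(-4)*w(-4, g(1, -1)))*t(-12) = (-3 + (36 - 4)*(-4))*0 = (-3 + 32*(-4))*0 = (-3 - 128)*0 = -131*0 = 0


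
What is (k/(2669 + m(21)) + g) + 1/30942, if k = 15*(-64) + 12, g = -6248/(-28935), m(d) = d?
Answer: -3651411953/26759724570 ≈ -0.13645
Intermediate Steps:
g = 6248/28935 (g = -6248*(-1)/28935 = -1*(-6248/28935) = 6248/28935 ≈ 0.21593)
k = -948 (k = -960 + 12 = -948)
(k/(2669 + m(21)) + g) + 1/30942 = (-948/(2669 + 21) + 6248/28935) + 1/30942 = (-948/2690 + 6248/28935) + 1/30942 = (-948*1/2690 + 6248/28935) + 1/30942 = (-474/1345 + 6248/28935) + 1/30942 = -1062326/7783515 + 1/30942 = -3651411953/26759724570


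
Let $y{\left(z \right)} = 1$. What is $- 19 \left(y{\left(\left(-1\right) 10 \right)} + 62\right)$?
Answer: $-1197$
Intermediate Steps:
$- 19 \left(y{\left(\left(-1\right) 10 \right)} + 62\right) = - 19 \left(1 + 62\right) = \left(-19\right) 63 = -1197$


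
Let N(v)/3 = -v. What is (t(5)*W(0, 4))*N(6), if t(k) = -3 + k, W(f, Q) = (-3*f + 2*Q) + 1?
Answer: -324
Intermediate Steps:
W(f, Q) = 1 - 3*f + 2*Q
N(v) = -3*v (N(v) = 3*(-v) = -3*v)
(t(5)*W(0, 4))*N(6) = ((-3 + 5)*(1 - 3*0 + 2*4))*(-3*6) = (2*(1 + 0 + 8))*(-18) = (2*9)*(-18) = 18*(-18) = -324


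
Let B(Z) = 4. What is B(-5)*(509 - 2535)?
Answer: -8104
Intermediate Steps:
B(-5)*(509 - 2535) = 4*(509 - 2535) = 4*(-2026) = -8104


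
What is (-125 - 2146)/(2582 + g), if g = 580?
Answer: -757/1054 ≈ -0.71822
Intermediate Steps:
(-125 - 2146)/(2582 + g) = (-125 - 2146)/(2582 + 580) = -2271/3162 = -2271*1/3162 = -757/1054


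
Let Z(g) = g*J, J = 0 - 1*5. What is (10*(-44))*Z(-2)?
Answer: -4400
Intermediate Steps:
J = -5 (J = 0 - 5 = -5)
Z(g) = -5*g (Z(g) = g*(-5) = -5*g)
(10*(-44))*Z(-2) = (10*(-44))*(-5*(-2)) = -440*10 = -4400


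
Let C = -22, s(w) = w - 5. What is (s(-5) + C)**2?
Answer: 1024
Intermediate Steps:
s(w) = -5 + w
(s(-5) + C)**2 = ((-5 - 5) - 22)**2 = (-10 - 22)**2 = (-32)**2 = 1024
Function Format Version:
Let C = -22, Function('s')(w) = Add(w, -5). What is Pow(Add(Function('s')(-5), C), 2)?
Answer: 1024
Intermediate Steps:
Function('s')(w) = Add(-5, w)
Pow(Add(Function('s')(-5), C), 2) = Pow(Add(Add(-5, -5), -22), 2) = Pow(Add(-10, -22), 2) = Pow(-32, 2) = 1024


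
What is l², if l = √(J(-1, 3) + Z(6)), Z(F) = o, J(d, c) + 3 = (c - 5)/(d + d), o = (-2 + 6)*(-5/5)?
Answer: -6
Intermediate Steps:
o = -4 (o = 4*(-5*⅕) = 4*(-1) = -4)
J(d, c) = -3 + (-5 + c)/(2*d) (J(d, c) = -3 + (c - 5)/(d + d) = -3 + (-5 + c)/((2*d)) = -3 + (-5 + c)*(1/(2*d)) = -3 + (-5 + c)/(2*d))
Z(F) = -4
l = I*√6 (l = √((½)*(-5 + 3 - 6*(-1))/(-1) - 4) = √((½)*(-1)*(-5 + 3 + 6) - 4) = √((½)*(-1)*4 - 4) = √(-2 - 4) = √(-6) = I*√6 ≈ 2.4495*I)
l² = (I*√6)² = -6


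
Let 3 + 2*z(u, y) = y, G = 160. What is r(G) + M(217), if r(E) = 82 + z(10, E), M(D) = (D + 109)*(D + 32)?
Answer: 162669/2 ≈ 81335.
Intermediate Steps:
M(D) = (32 + D)*(109 + D) (M(D) = (109 + D)*(32 + D) = (32 + D)*(109 + D))
z(u, y) = -3/2 + y/2
r(E) = 161/2 + E/2 (r(E) = 82 + (-3/2 + E/2) = 161/2 + E/2)
r(G) + M(217) = (161/2 + (½)*160) + (3488 + 217² + 141*217) = (161/2 + 80) + (3488 + 47089 + 30597) = 321/2 + 81174 = 162669/2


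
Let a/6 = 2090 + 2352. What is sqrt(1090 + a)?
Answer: sqrt(27742) ≈ 166.56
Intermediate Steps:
a = 26652 (a = 6*(2090 + 2352) = 6*4442 = 26652)
sqrt(1090 + a) = sqrt(1090 + 26652) = sqrt(27742)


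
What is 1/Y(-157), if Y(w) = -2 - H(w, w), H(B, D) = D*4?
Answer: 1/626 ≈ 0.0015974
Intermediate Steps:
H(B, D) = 4*D
Y(w) = -2 - 4*w
1/Y(-157) = 1/(-2 - 4*(-157)) = 1/(-2 + 628) = 1/626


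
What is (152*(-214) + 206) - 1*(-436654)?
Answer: 404332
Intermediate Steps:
(152*(-214) + 206) - 1*(-436654) = (-32528 + 206) + 436654 = -32322 + 436654 = 404332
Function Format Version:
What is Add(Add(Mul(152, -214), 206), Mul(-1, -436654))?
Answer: 404332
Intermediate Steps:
Add(Add(Mul(152, -214), 206), Mul(-1, -436654)) = Add(Add(-32528, 206), 436654) = Add(-32322, 436654) = 404332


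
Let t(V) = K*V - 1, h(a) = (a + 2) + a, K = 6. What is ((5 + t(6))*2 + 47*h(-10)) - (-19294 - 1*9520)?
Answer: 28048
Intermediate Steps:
h(a) = 2 + 2*a (h(a) = (2 + a) + a = 2 + 2*a)
t(V) = -1 + 6*V (t(V) = 6*V - 1 = -1 + 6*V)
((5 + t(6))*2 + 47*h(-10)) - (-19294 - 1*9520) = ((5 + (-1 + 6*6))*2 + 47*(2 + 2*(-10))) - (-19294 - 1*9520) = ((5 + (-1 + 36))*2 + 47*(2 - 20)) - (-19294 - 9520) = ((5 + 35)*2 + 47*(-18)) - 1*(-28814) = (40*2 - 846) + 28814 = (80 - 846) + 28814 = -766 + 28814 = 28048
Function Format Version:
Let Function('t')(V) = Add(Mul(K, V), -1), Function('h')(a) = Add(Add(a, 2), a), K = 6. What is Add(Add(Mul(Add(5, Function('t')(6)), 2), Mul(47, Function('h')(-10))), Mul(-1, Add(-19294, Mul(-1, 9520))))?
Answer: 28048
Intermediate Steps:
Function('h')(a) = Add(2, Mul(2, a)) (Function('h')(a) = Add(Add(2, a), a) = Add(2, Mul(2, a)))
Function('t')(V) = Add(-1, Mul(6, V)) (Function('t')(V) = Add(Mul(6, V), -1) = Add(-1, Mul(6, V)))
Add(Add(Mul(Add(5, Function('t')(6)), 2), Mul(47, Function('h')(-10))), Mul(-1, Add(-19294, Mul(-1, 9520)))) = Add(Add(Mul(Add(5, Add(-1, Mul(6, 6))), 2), Mul(47, Add(2, Mul(2, -10)))), Mul(-1, Add(-19294, Mul(-1, 9520)))) = Add(Add(Mul(Add(5, Add(-1, 36)), 2), Mul(47, Add(2, -20))), Mul(-1, Add(-19294, -9520))) = Add(Add(Mul(Add(5, 35), 2), Mul(47, -18)), Mul(-1, -28814)) = Add(Add(Mul(40, 2), -846), 28814) = Add(Add(80, -846), 28814) = Add(-766, 28814) = 28048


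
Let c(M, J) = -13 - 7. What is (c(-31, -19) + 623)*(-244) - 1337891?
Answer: -1485023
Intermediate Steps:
c(M, J) = -20
(c(-31, -19) + 623)*(-244) - 1337891 = (-20 + 623)*(-244) - 1337891 = 603*(-244) - 1337891 = -147132 - 1337891 = -1485023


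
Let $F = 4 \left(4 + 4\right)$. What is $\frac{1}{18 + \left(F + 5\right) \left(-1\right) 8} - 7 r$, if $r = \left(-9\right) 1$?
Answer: $\frac{17513}{278} \approx 62.996$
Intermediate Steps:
$F = 32$ ($F = 4 \cdot 8 = 32$)
$r = -9$
$\frac{1}{18 + \left(F + 5\right) \left(-1\right) 8} - 7 r = \frac{1}{18 + \left(32 + 5\right) \left(-1\right) 8} - -63 = \frac{1}{18 + 37 \left(-1\right) 8} + 63 = \frac{1}{18 - 296} + 63 = \frac{1}{-278} + 63 = - \frac{1}{278} + 63 = \frac{17513}{278}$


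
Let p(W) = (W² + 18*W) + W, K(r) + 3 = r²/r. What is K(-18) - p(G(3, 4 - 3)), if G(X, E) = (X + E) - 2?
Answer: -63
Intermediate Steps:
G(X, E) = -2 + E + X (G(X, E) = (E + X) - 2 = -2 + E + X)
K(r) = -3 + r (K(r) = -3 + r²/r = -3 + r)
p(W) = W² + 19*W
K(-18) - p(G(3, 4 - 3)) = (-3 - 18) - (-2 + (4 - 3) + 3)*(19 + (-2 + (4 - 3) + 3)) = -21 - (-2 + 1 + 3)*(19 + (-2 + 1 + 3)) = -21 - 2*(19 + 2) = -21 - 2*21 = -21 - 1*42 = -21 - 42 = -63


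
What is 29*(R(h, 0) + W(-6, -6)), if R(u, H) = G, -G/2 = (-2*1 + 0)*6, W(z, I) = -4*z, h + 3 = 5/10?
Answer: 1392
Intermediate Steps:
h = -5/2 (h = -3 + 5/10 = -3 + 5*(⅒) = -3 + ½ = -5/2 ≈ -2.5000)
G = 24 (G = -2*(-2*1 + 0)*6 = -2*(-2 + 0)*6 = -(-4)*6 = -2*(-12) = 24)
R(u, H) = 24
29*(R(h, 0) + W(-6, -6)) = 29*(24 - 4*(-6)) = 29*(24 + 24) = 29*48 = 1392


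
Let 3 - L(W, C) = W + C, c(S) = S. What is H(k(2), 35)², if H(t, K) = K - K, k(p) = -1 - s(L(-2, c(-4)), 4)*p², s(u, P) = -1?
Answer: 0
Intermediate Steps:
L(W, C) = 3 - C - W (L(W, C) = 3 - (W + C) = 3 - (C + W) = 3 + (-C - W) = 3 - C - W)
k(p) = -1 + p² (k(p) = -1 - (-1)*p² = -1 + p²)
H(t, K) = 0
H(k(2), 35)² = 0² = 0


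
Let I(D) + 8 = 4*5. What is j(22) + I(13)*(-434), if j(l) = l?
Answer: -5186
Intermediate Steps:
I(D) = 12 (I(D) = -8 + 4*5 = -8 + 20 = 12)
j(22) + I(13)*(-434) = 22 + 12*(-434) = 22 - 5208 = -5186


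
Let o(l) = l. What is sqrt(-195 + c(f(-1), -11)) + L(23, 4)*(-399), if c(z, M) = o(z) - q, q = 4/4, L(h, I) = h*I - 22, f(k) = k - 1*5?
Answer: -27930 + I*sqrt(202) ≈ -27930.0 + 14.213*I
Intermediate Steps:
f(k) = -5 + k (f(k) = k - 5 = -5 + k)
L(h, I) = -22 + I*h (L(h, I) = I*h - 22 = -22 + I*h)
q = 1 (q = 4*(1/4) = 1)
c(z, M) = -1 + z (c(z, M) = z - 1*1 = z - 1 = -1 + z)
sqrt(-195 + c(f(-1), -11)) + L(23, 4)*(-399) = sqrt(-195 + (-1 + (-5 - 1))) + (-22 + 4*23)*(-399) = sqrt(-195 + (-1 - 6)) + (-22 + 92)*(-399) = sqrt(-195 - 7) + 70*(-399) = sqrt(-202) - 27930 = I*sqrt(202) - 27930 = -27930 + I*sqrt(202)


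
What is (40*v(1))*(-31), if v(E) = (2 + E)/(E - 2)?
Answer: 3720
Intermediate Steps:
v(E) = (2 + E)/(-2 + E)
(40*v(1))*(-31) = (40*((2 + 1)/(-2 + 1)))*(-31) = (40*(3/(-1)))*(-31) = (40*(-1*3))*(-31) = (40*(-3))*(-31) = -120*(-31) = 3720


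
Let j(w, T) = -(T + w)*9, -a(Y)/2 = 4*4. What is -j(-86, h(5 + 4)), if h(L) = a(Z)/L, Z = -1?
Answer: -806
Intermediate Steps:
a(Y) = -32 (a(Y) = -8*4 = -2*16 = -32)
h(L) = -32/L
j(w, T) = -9*T - 9*w (j(w, T) = -(9*T + 9*w) = -9*T - 9*w)
-j(-86, h(5 + 4)) = -(-(-288)/(5 + 4) - 9*(-86)) = -(-(-288)/9 + 774) = -(-9*(-32/9) + 774) = -(32 + 774) = -1*806 = -806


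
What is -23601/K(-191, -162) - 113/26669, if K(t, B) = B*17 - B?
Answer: 209707391/23042016 ≈ 9.1011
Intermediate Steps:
K(t, B) = 16*B (K(t, B) = 17*B - B = 16*B)
-23601/K(-191, -162) - 113/26669 = -23601/(16*(-162)) - 113/26669 = -23601/(-2592) - 113*1/26669 = -23601*(-1/2592) - 113/26669 = 7867/864 - 113/26669 = 209707391/23042016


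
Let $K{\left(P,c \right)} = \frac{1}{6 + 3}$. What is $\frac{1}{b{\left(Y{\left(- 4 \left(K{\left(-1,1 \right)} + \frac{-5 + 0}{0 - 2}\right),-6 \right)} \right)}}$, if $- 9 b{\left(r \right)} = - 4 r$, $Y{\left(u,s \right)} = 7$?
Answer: $\frac{9}{28} \approx 0.32143$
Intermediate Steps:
$K{\left(P,c \right)} = \frac{1}{9}$
$b{\left(r \right)} = \frac{4 r}{9}$ ($b{\left(r \right)} = - \frac{\left(-4\right) r}{9} = \frac{4 r}{9}$)
$\frac{1}{b{\left(Y{\left(- 4 \left(K{\left(-1,1 \right)} + \frac{-5 + 0}{0 - 2}\right),-6 \right)} \right)}} = \frac{1}{\frac{4}{9} \cdot 7} = \frac{1}{\frac{28}{9}} = \frac{9}{28}$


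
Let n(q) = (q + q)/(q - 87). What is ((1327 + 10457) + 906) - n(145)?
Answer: 12685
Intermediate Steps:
n(q) = 2*q/(-87 + q) (n(q) = (2*q)/(-87 + q) = 2*q/(-87 + q))
((1327 + 10457) + 906) - n(145) = ((1327 + 10457) + 906) - 2*145/(-87 + 145) = (11784 + 906) - 2*145/58 = 12690 - 2*145/58 = 12690 - 1*5 = 12690 - 5 = 12685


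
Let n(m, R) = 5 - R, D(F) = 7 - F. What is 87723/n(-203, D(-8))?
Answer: -87723/10 ≈ -8772.3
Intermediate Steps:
87723/n(-203, D(-8)) = 87723/(5 - (7 - 1*(-8))) = 87723/(5 - (7 + 8)) = 87723/(5 - 1*15) = 87723/(5 - 15) = 87723/(-10) = 87723*(-⅒) = -87723/10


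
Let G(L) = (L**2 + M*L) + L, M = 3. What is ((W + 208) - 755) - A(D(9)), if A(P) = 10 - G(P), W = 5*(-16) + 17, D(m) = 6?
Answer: -560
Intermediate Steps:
W = -63 (W = -80 + 17 = -63)
G(L) = L**2 + 4*L (G(L) = (L**2 + 3*L) + L = L**2 + 4*L)
A(P) = 10 - P*(4 + P)
((W + 208) - 755) - A(D(9)) = ((-63 + 208) - 755) - (10 - 1*6*(4 + 6)) = (145 - 755) - (10 - 1*6*10) = -610 - (10 - 60) = -610 - 1*(-50) = -610 + 50 = -560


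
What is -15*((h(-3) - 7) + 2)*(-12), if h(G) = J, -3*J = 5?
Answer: -1200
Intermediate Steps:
J = -5/3 (J = -⅓*5 = -5/3 ≈ -1.6667)
h(G) = -5/3
-15*((h(-3) - 7) + 2)*(-12) = -15*((-5/3 - 7) + 2)*(-12) = -15*(-26/3 + 2)*(-12) = -15*(-20/3)*(-12) = 100*(-12) = -1200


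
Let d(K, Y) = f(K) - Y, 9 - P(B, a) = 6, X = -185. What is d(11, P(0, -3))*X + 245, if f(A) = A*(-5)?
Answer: 10975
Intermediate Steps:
P(B, a) = 3 (P(B, a) = 9 - 1*6 = 9 - 6 = 3)
f(A) = -5*A
d(K, Y) = -Y - 5*K (d(K, Y) = -5*K - Y = -Y - 5*K)
d(11, P(0, -3))*X + 245 = (-1*3 - 5*11)*(-185) + 245 = (-3 - 55)*(-185) + 245 = -58*(-185) + 245 = 10730 + 245 = 10975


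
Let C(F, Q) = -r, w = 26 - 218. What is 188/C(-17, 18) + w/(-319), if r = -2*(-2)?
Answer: -14801/319 ≈ -46.398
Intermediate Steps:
w = -192
r = 4
C(F, Q) = -4 (C(F, Q) = -1*4 = -4)
188/C(-17, 18) + w/(-319) = 188/(-4) - 192/(-319) = 188*(-¼) - 192*(-1/319) = -47 + 192/319 = -14801/319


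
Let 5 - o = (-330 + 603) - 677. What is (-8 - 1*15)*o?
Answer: -9407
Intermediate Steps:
o = 409 (o = 5 - ((-330 + 603) - 677) = 5 - (273 - 677) = 5 - 1*(-404) = 5 + 404 = 409)
(-8 - 1*15)*o = (-8 - 1*15)*409 = (-8 - 15)*409 = -23*409 = -9407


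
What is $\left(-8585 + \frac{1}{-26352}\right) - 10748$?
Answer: $- \frac{509463217}{26352} \approx -19333.0$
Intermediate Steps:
$\left(-8585 + \frac{1}{-26352}\right) - 10748 = \left(-8585 - \frac{1}{26352}\right) - 10748 = - \frac{226231921}{26352} - 10748 = - \frac{509463217}{26352}$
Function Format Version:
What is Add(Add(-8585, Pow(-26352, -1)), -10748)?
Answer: Rational(-509463217, 26352) ≈ -19333.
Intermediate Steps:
Add(Add(-8585, Pow(-26352, -1)), -10748) = Add(Add(-8585, Rational(-1, 26352)), -10748) = Add(Rational(-226231921, 26352), -10748) = Rational(-509463217, 26352)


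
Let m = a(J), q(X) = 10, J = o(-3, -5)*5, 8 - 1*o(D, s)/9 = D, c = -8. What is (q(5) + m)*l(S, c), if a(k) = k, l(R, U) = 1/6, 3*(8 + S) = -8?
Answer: 505/6 ≈ 84.167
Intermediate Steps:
S = -32/3 (S = -8 + (⅓)*(-8) = -8 - 8/3 = -32/3 ≈ -10.667)
l(R, U) = ⅙
o(D, s) = 72 - 9*D
J = 495 (J = (72 - 9*(-3))*5 = (72 + 27)*5 = 99*5 = 495)
m = 495
(q(5) + m)*l(S, c) = (10 + 495)*(⅙) = 505*(⅙) = 505/6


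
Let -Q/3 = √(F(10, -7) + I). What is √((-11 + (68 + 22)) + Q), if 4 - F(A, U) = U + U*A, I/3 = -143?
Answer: √(79 - 6*I*√87) ≈ 9.3759 - 2.9845*I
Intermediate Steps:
I = -429 (I = 3*(-143) = -429)
F(A, U) = 4 - U - A*U (F(A, U) = 4 - (U + U*A) = 4 - (U + A*U) = 4 + (-U - A*U) = 4 - U - A*U)
Q = -6*I*√87 (Q = -3*√((4 - 1*(-7) - 1*10*(-7)) - 429) = -3*√((4 + 7 + 70) - 429) = -3*√(81 - 429) = -6*I*√87 ≈ -55.964*I)
√((-11 + (68 + 22)) + Q) = √((-11 + (68 + 22)) - 6*I*√87) = √((-11 + 90) - 6*I*√87) = √(79 - 6*I*√87)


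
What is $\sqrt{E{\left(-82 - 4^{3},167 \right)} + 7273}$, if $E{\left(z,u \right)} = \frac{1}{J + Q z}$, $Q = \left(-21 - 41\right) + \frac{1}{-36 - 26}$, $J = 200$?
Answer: $\frac{2 \sqrt{149647437837215}}{286885} \approx 85.282$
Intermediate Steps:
$Q = - \frac{3845}{62}$ ($Q = -62 + \frac{1}{-62} = -62 - \frac{1}{62} = - \frac{3845}{62} \approx -62.016$)
$E{\left(z,u \right)} = \frac{1}{200 - \frac{3845 z}{62}}$
$\sqrt{E{\left(-82 - 4^{3},167 \right)} + 7273} = \sqrt{- \frac{62}{-12400 + 3845 \left(-82 - 4^{3}\right)} + 7273} = \sqrt{- \frac{62}{-12400 + 3845 \left(-82 - 64\right)} + 7273} = \sqrt{- \frac{62}{-12400 + 3845 \left(-146\right)} + 7273} = \sqrt{- \frac{62}{-12400 - 561370} + 7273} = \sqrt{- \frac{62}{-573770} + 7273} = \sqrt{\left(-62\right) \left(- \frac{1}{573770}\right) + 7273} = \sqrt{\frac{31}{286885} + 7273} = \sqrt{\frac{2086514636}{286885}} = \frac{2 \sqrt{149647437837215}}{286885}$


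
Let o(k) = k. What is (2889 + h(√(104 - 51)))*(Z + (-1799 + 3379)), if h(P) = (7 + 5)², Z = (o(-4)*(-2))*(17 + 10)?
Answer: 5447268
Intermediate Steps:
Z = 216 (Z = (-4*(-2))*(17 + 10) = 8*27 = 216)
h(P) = 144 (h(P) = 12² = 144)
(2889 + h(√(104 - 51)))*(Z + (-1799 + 3379)) = (2889 + 144)*(216 + (-1799 + 3379)) = 3033*(216 + 1580) = 3033*1796 = 5447268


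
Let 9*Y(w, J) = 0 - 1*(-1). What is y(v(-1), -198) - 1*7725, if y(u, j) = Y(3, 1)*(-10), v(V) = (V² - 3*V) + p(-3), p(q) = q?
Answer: -69535/9 ≈ -7726.1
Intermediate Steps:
Y(w, J) = ⅑ (Y(w, J) = (0 - 1*(-1))/9 = (0 + 1)/9 = (⅑)*1 = ⅑)
v(V) = -3 + V² - 3*V (v(V) = (V² - 3*V) - 3 = -3 + V² - 3*V)
y(u, j) = -10/9 (y(u, j) = (⅑)*(-10) = -10/9)
y(v(-1), -198) - 1*7725 = -10/9 - 1*7725 = -10/9 - 7725 = -69535/9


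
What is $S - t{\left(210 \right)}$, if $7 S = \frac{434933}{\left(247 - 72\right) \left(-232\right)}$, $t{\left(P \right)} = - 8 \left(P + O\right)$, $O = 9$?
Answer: $\frac{497483467}{284200} \approx 1750.5$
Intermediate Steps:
$t{\left(P \right)} = -72 - 8 P$ ($t{\left(P \right)} = - 8 \left(P + 9\right) = - 8 \left(9 + P\right) = -72 - 8 P$)
$S = - \frac{434933}{284200}$ ($S = \frac{434933 \frac{1}{\left(247 - 72\right) \left(-232\right)}}{7} = \frac{434933 \frac{1}{175 \left(-232\right)}}{7} = \frac{434933 \frac{1}{-40600}}{7} = \frac{434933 \left(- \frac{1}{40600}\right)}{7} = \frac{1}{7} \left(- \frac{434933}{40600}\right) = - \frac{434933}{284200} \approx -1.5304$)
$S - t{\left(210 \right)} = - \frac{434933}{284200} - \left(-72 - 1680\right) = - \frac{434933}{284200} - -1752 = - \frac{434933}{284200} + 1752 = \frac{497483467}{284200}$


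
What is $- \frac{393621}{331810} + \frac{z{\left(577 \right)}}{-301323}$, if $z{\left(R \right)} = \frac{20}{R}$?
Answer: $- \frac{68436280592591}{57689605131510} \approx -1.1863$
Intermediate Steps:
$- \frac{393621}{331810} + \frac{z{\left(577 \right)}}{-301323} = - \frac{393621}{331810} + \frac{20 \cdot \frac{1}{577}}{-301323} = \left(-393621\right) \frac{1}{331810} + 20 \cdot \frac{1}{577} \left(- \frac{1}{301323}\right) = - \frac{393621}{331810} + \frac{20}{577} \left(- \frac{1}{301323}\right) = - \frac{393621}{331810} - \frac{20}{173863371} = - \frac{68436280592591}{57689605131510}$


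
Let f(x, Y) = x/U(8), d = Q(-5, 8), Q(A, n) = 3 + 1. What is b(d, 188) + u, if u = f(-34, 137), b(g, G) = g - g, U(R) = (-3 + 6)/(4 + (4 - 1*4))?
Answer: -136/3 ≈ -45.333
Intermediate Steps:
Q(A, n) = 4
U(R) = ¾ (U(R) = 3/(4 + (4 - 4)) = 3/(4 + 0) = 3/4 = 3*(¼) = ¾)
d = 4
f(x, Y) = 4*x/3 (f(x, Y) = x/(¾) = x*(4/3) = 4*x/3)
b(g, G) = 0
u = -136/3 (u = (4/3)*(-34) = -136/3 ≈ -45.333)
b(d, 188) + u = 0 - 136/3 = -136/3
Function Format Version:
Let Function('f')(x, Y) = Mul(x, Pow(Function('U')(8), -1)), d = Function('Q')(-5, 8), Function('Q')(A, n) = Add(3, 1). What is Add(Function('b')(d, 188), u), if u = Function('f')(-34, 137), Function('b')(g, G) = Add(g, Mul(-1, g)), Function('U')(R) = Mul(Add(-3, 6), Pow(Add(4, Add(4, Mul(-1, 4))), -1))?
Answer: Rational(-136, 3) ≈ -45.333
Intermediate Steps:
Function('Q')(A, n) = 4
Function('U')(R) = Rational(3, 4) (Function('U')(R) = Mul(3, Pow(Add(4, Add(4, -4)), -1)) = Mul(3, Pow(Add(4, 0), -1)) = Mul(3, Pow(4, -1)) = Mul(3, Rational(1, 4)) = Rational(3, 4))
d = 4
Function('f')(x, Y) = Mul(Rational(4, 3), x) (Function('f')(x, Y) = Mul(x, Pow(Rational(3, 4), -1)) = Mul(x, Rational(4, 3)) = Mul(Rational(4, 3), x))
Function('b')(g, G) = 0
u = Rational(-136, 3) (u = Mul(Rational(4, 3), -34) = Rational(-136, 3) ≈ -45.333)
Add(Function('b')(d, 188), u) = Add(0, Rational(-136, 3)) = Rational(-136, 3)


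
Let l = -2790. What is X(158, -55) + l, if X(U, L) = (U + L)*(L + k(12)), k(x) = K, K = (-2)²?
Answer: -8043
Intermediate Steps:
K = 4
k(x) = 4
X(U, L) = (4 + L)*(L + U) (X(U, L) = (U + L)*(L + 4) = (L + U)*(4 + L) = (4 + L)*(L + U))
X(158, -55) + l = ((-55)² + 4*(-55) + 4*158 - 55*158) - 2790 = (3025 - 220 + 632 - 8690) - 2790 = -5253 - 2790 = -8043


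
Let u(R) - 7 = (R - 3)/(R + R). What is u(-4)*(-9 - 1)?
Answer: -315/4 ≈ -78.750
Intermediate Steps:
u(R) = 7 + (-3 + R)/(2*R) (u(R) = 7 + (R - 3)/(R + R) = 7 + (-3 + R)/((2*R)) = 7 + (-3 + R)*(1/(2*R)) = 7 + (-3 + R)/(2*R))
u(-4)*(-9 - 1) = ((3/2)*(-1 + 5*(-4))/(-4))*(-9 - 1) = ((3/2)*(-¼)*(-1 - 20))*(-10) = ((3/2)*(-¼)*(-21))*(-10) = (63/8)*(-10) = -315/4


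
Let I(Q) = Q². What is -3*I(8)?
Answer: -192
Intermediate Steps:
-3*I(8) = -3*8² = -3*64 = -192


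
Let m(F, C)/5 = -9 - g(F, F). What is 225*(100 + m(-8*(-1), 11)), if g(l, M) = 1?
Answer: 11250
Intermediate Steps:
m(F, C) = -50 (m(F, C) = 5*(-9 - 1*1) = 5*(-9 - 1) = 5*(-10) = -50)
225*(100 + m(-8*(-1), 11)) = 225*(100 - 50) = 225*50 = 11250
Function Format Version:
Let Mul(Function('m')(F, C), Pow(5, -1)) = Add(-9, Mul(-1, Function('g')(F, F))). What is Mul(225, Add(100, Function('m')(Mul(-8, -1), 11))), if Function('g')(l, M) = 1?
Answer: 11250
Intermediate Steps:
Function('m')(F, C) = -50 (Function('m')(F, C) = Mul(5, Add(-9, Mul(-1, 1))) = Mul(5, Add(-9, -1)) = Mul(5, -10) = -50)
Mul(225, Add(100, Function('m')(Mul(-8, -1), 11))) = Mul(225, Add(100, -50)) = Mul(225, 50) = 11250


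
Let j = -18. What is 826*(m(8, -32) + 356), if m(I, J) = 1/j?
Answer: 2646091/9 ≈ 2.9401e+5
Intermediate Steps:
m(I, J) = -1/18 (m(I, J) = 1/(-18) = -1/18)
826*(m(8, -32) + 356) = 826*(-1/18 + 356) = 826*(6407/18) = 2646091/9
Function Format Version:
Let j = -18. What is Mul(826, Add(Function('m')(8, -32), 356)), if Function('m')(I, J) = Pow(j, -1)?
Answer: Rational(2646091, 9) ≈ 2.9401e+5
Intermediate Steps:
Function('m')(I, J) = Rational(-1, 18) (Function('m')(I, J) = Pow(-18, -1) = Rational(-1, 18))
Mul(826, Add(Function('m')(8, -32), 356)) = Mul(826, Add(Rational(-1, 18), 356)) = Mul(826, Rational(6407, 18)) = Rational(2646091, 9)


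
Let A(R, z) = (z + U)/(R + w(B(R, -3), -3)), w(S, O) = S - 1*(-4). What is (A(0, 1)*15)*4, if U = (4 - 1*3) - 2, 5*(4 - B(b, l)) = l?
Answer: 0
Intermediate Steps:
B(b, l) = 4 - l/5
w(S, O) = 4 + S (w(S, O) = S + 4 = 4 + S)
U = -1 (U = (4 - 3) - 2 = 1 - 2 = -1)
A(R, z) = (-1 + z)/(43/5 + R) (A(R, z) = (z - 1)/(R + (4 + (4 - ⅕*(-3)))) = (-1 + z)/(R + (4 + (4 + ⅗))) = (-1 + z)/(R + (4 + 23/5)) = (-1 + z)/(R + 43/5) = (-1 + z)/(43/5 + R))
(A(0, 1)*15)*4 = ((5*(-1 + 1)/(43 + 5*0))*15)*4 = ((5*0/(43 + 0))*15)*4 = ((5*0/43)*15)*4 = ((5*(1/43)*0)*15)*4 = (0*15)*4 = 0*4 = 0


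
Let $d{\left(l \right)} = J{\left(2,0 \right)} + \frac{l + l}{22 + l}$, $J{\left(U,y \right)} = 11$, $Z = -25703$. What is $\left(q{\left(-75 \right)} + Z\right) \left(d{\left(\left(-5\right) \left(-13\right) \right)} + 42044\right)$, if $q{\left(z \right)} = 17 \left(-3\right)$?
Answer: $- \frac{94231696910}{87} \approx -1.0831 \cdot 10^{9}$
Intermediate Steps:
$q{\left(z \right)} = -51$
$d{\left(l \right)} = 11 + \frac{2 l}{22 + l}$ ($d{\left(l \right)} = 11 + \frac{l + l}{22 + l} = 11 + \frac{2 l}{22 + l}$)
$\left(q{\left(-75 \right)} + Z\right) \left(d{\left(\left(-5\right) \left(-13\right) \right)} + 42044\right) = \left(-51 - 25703\right) \left(\frac{242 + 13 \left(\left(-5\right) \left(-13\right)\right)}{22 - -65} + 42044\right) = - 25754 \left(\frac{242 + 13 \cdot 65}{22 + 65} + 42044\right) = - 25754 \left(\frac{242 + 845}{87} + 42044\right) = - 25754 \left(\frac{1}{87} \cdot 1087 + 42044\right) = - 25754 \left(\frac{1087}{87} + 42044\right) = \left(-25754\right) \frac{3658915}{87} = - \frac{94231696910}{87}$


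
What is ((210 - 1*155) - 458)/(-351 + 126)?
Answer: 403/225 ≈ 1.7911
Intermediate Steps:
((210 - 1*155) - 458)/(-351 + 126) = ((210 - 155) - 458)/(-225) = (55 - 458)*(-1/225) = -403*(-1/225) = 403/225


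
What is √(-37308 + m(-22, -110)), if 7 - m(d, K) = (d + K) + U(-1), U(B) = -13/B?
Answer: I*√37182 ≈ 192.83*I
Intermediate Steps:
m(d, K) = -6 - K - d (m(d, K) = 7 - ((d + K) - 13/(-1)) = 7 - ((K + d) - 13*(-1)) = 7 - ((K + d) + 13) = 7 - (13 + K + d) = 7 + (-13 - K - d) = -6 - K - d)
√(-37308 + m(-22, -110)) = √(-37308 + (-6 - 1*(-110) - 1*(-22))) = √(-37308 + (-6 + 110 + 22)) = √(-37308 + 126) = √(-37182) = I*√37182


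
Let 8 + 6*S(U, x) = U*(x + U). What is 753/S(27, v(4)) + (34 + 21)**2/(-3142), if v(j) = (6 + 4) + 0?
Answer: 11197781/3113722 ≈ 3.5963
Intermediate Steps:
v(j) = 10 (v(j) = 10 + 0 = 10)
S(U, x) = -4/3 + U*(U + x)/6 (S(U, x) = -4/3 + (U*(x + U))/6 = -4/3 + (U*(U + x))/6 = -4/3 + U*(U + x)/6)
753/S(27, v(4)) + (34 + 21)**2/(-3142) = 753/(-4/3 + (1/6)*27**2 + (1/6)*27*10) + (34 + 21)**2/(-3142) = 753/(-4/3 + (1/6)*729 + 45) + 55**2*(-1/3142) = 753/(-4/3 + 243/2 + 45) + 3025*(-1/3142) = 753/(991/6) - 3025/3142 = 753*(6/991) - 3025/3142 = 4518/991 - 3025/3142 = 11197781/3113722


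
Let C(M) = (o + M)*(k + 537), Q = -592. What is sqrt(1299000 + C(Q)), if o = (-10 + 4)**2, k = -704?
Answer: 2*sqrt(347963) ≈ 1179.8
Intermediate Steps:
o = 36 (o = (-6)**2 = 36)
C(M) = -6012 - 167*M (C(M) = (36 + M)*(-704 + 537) = (36 + M)*(-167) = -6012 - 167*M)
sqrt(1299000 + C(Q)) = sqrt(1299000 + (-6012 - 167*(-592))) = sqrt(1299000 + (-6012 + 98864)) = sqrt(1299000 + 92852) = sqrt(1391852) = 2*sqrt(347963)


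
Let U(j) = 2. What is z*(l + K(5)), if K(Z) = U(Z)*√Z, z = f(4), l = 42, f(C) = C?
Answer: 168 + 8*√5 ≈ 185.89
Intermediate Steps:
z = 4
K(Z) = 2*√Z
z*(l + K(5)) = 4*(42 + 2*√5) = 168 + 8*√5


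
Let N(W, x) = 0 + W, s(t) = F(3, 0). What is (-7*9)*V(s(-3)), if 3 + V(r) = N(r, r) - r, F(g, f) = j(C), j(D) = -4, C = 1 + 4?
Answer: 189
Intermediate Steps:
C = 5
F(g, f) = -4
s(t) = -4
N(W, x) = W
V(r) = -3 (V(r) = -3 + (r - r) = -3 + 0 = -3)
(-7*9)*V(s(-3)) = -7*9*(-3) = -63*(-3) = 189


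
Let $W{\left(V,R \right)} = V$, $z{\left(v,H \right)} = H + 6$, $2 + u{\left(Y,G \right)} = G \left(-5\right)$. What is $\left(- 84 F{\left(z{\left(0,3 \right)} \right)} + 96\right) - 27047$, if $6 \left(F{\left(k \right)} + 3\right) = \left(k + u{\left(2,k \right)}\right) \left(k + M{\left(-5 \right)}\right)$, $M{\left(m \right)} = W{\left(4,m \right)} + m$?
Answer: $-22443$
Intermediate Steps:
$u{\left(Y,G \right)} = -2 - 5 G$ ($u{\left(Y,G \right)} = -2 + G \left(-5\right) = -2 - 5 G$)
$z{\left(v,H \right)} = 6 + H$
$M{\left(m \right)} = 4 + m$
$F{\left(k \right)} = -3 + \frac{\left(-1 + k\right) \left(-2 - 4 k\right)}{6}$ ($F{\left(k \right)} = -3 + \frac{\left(k - \left(2 + 5 k\right)\right) \left(k + \left(4 - 5\right)\right)}{6} = -3 + \frac{\left(-2 - 4 k\right) \left(k - 1\right)}{6} = -3 + \frac{\left(-2 - 4 k\right) \left(-1 + k\right)}{6} = -3 + \frac{\left(-1 + k\right) \left(-2 - 4 k\right)}{6}$)
$\left(- 84 F{\left(z{\left(0,3 \right)} \right)} + 96\right) - 27047 = \left(- 84 \left(- \frac{8}{3} - \frac{2 \left(6 + 3\right)^{2}}{3} + \frac{6 + 3}{3}\right) + 96\right) - 27047 = \left(- 84 \left(- \frac{8}{3} - \frac{2 \cdot 9^{2}}{3} + \frac{1}{3} \cdot 9\right) + 96\right) - 27047 = \left(- 84 \left(- \frac{8}{3} - 54 + 3\right) + 96\right) - 27047 = \left(\left(-84\right) \left(- \frac{161}{3}\right) + 96\right) - 27047 = \left(4508 + 96\right) - 27047 = 4604 - 27047 = -22443$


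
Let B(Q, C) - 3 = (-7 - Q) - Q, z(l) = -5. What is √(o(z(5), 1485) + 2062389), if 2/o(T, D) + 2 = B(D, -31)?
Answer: √285401639283/372 ≈ 1436.1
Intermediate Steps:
B(Q, C) = -4 - 2*Q (B(Q, C) = 3 + ((-7 - Q) - Q) = 3 + (-7 - 2*Q) = -4 - 2*Q)
o(T, D) = 2/(-6 - 2*D) (o(T, D) = 2/(-2 + (-4 - 2*D)) = 2/(-6 - 2*D))
√(o(z(5), 1485) + 2062389) = √(-1/(3 + 1485) + 2062389) = √(-1/1488 + 2062389) = √(3068834831/1488) = √285401639283/372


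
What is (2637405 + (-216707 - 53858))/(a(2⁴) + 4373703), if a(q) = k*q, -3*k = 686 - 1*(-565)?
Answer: 2366840/4367031 ≈ 0.54198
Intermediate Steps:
k = -417 (k = -(686 - 1*(-565))/3 = -(686 + 565)/3 = -⅓*1251 = -417)
a(q) = -417*q
(2637405 + (-216707 - 53858))/(a(2⁴) + 4373703) = (2637405 + (-216707 - 53858))/(-417*2⁴ + 4373703) = (2637405 - 270565)/(-417*16 + 4373703) = 2366840/(-6672 + 4373703) = 2366840/4367031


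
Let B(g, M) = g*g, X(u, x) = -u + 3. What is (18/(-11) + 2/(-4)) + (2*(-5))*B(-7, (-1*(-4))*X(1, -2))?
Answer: -10827/22 ≈ -492.14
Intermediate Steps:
X(u, x) = 3 - u
B(g, M) = g²
(18/(-11) + 2/(-4)) + (2*(-5))*B(-7, (-1*(-4))*X(1, -2)) = (18/(-11) + 2/(-4)) + (2*(-5))*(-7)² = (18*(-1/11) + 2*(-¼)) - 10*49 = (-18/11 - ½) - 490 = -47/22 - 490 = -10827/22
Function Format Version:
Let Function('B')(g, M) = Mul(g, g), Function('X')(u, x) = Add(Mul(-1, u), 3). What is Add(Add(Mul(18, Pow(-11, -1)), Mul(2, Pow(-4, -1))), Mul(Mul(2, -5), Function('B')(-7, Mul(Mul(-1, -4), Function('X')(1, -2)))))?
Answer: Rational(-10827, 22) ≈ -492.14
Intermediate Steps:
Function('X')(u, x) = Add(3, Mul(-1, u))
Function('B')(g, M) = Pow(g, 2)
Add(Add(Mul(18, Pow(-11, -1)), Mul(2, Pow(-4, -1))), Mul(Mul(2, -5), Function('B')(-7, Mul(Mul(-1, -4), Function('X')(1, -2))))) = Add(Add(Mul(18, Pow(-11, -1)), Mul(2, Pow(-4, -1))), Mul(Mul(2, -5), Pow(-7, 2))) = Add(Add(Mul(18, Rational(-1, 11)), Mul(2, Rational(-1, 4))), Mul(-10, 49)) = Add(Add(Rational(-18, 11), Rational(-1, 2)), -490) = Add(Rational(-47, 22), -490) = Rational(-10827, 22)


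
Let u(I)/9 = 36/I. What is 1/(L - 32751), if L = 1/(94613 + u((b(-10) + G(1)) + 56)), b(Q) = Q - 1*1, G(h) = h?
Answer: -2176261/71274723988 ≈ -3.0533e-5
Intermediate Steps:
b(Q) = -1 + Q (b(Q) = Q - 1 = -1 + Q)
u(I) = 324/I (u(I) = 9*(36/I) = 324/I)
L = 23/2176261 (L = 1/(94613 + 324/(((-1 - 10) + 1) + 56)) = 1/(94613 + 324/((-11 + 1) + 56)) = 1/(94613 + 324/(-10 + 56)) = 1/(94613 + 324/46) = 1/(94613 + 324*(1/46)) = 1/(94613 + 162/23) = 1/(2176261/23) = 23/2176261 ≈ 1.0569e-5)
1/(L - 32751) = 1/(23/2176261 - 32751) = 1/(-71274723988/2176261) = -2176261/71274723988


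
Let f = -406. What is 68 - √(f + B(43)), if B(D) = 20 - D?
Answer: 68 - I*√429 ≈ 68.0 - 20.712*I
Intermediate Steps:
68 - √(f + B(43)) = 68 - √(-406 + (20 - 1*43)) = 68 - √(-406 + (20 - 43)) = 68 - √(-406 - 23) = 68 - √(-429) = 68 - I*√429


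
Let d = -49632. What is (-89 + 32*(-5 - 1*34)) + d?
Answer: -50969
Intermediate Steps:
(-89 + 32*(-5 - 1*34)) + d = (-89 + 32*(-5 - 1*34)) - 49632 = (-89 + 32*(-5 - 34)) - 49632 = (-89 + 32*(-39)) - 49632 = (-89 - 1248) - 49632 = -1337 - 49632 = -50969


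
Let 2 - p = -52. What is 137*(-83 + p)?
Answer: -3973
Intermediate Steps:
p = 54 (p = 2 - 1*(-52) = 2 + 52 = 54)
137*(-83 + p) = 137*(-83 + 54) = 137*(-29) = -3973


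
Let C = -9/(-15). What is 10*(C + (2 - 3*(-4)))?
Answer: 146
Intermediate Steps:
C = 3/5 (C = -9*(-1/15) = 3/5 ≈ 0.60000)
10*(C + (2 - 3*(-4))) = 10*(3/5 + (2 - 3*(-4))) = 10*(3/5 + (2 + 12)) = 10*(3/5 + 14) = 10*(73/5) = 146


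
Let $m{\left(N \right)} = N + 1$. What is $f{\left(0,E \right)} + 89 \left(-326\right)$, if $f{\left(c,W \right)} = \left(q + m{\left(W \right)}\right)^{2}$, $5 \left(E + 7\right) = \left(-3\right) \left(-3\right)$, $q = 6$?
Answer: $- \frac{725269}{25} \approx -29011.0$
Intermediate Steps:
$m{\left(N \right)} = 1 + N$
$E = - \frac{26}{5}$ ($E = -7 + \frac{\left(-3\right) \left(-3\right)}{5} = -7 + \frac{1}{5} \cdot 9 = -7 + \frac{9}{5} = - \frac{26}{5} \approx -5.2$)
$f{\left(c,W \right)} = \left(7 + W\right)^{2}$ ($f{\left(c,W \right)} = \left(6 + \left(1 + W\right)\right)^{2} = \left(7 + W\right)^{2}$)
$f{\left(0,E \right)} + 89 \left(-326\right) = \left(7 - \frac{26}{5}\right)^{2} + 89 \left(-326\right) = \left(\frac{9}{5}\right)^{2} - 29014 = \frac{81}{25} - 29014 = - \frac{725269}{25}$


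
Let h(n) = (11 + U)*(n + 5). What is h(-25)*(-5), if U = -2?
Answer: 900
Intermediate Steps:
h(n) = 45 + 9*n (h(n) = (11 - 2)*(n + 5) = 9*(5 + n) = 45 + 9*n)
h(-25)*(-5) = (45 + 9*(-25))*(-5) = (45 - 225)*(-5) = -180*(-5) = 900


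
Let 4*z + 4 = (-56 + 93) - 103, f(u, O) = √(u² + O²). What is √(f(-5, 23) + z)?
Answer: √(-70 + 4*√554)/2 ≈ 2.4571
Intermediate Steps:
f(u, O) = √(O² + u²)
z = -35/2 (z = -1 + ((-56 + 93) - 103)/4 = -1 + (37 - 103)/4 = -1 + (¼)*(-66) = -1 - 33/2 = -35/2 ≈ -17.500)
√(f(-5, 23) + z) = √(√(23² + (-5)²) - 35/2) = √(√(529 + 25) - 35/2) = √(√554 - 35/2) = √(-35/2 + √554)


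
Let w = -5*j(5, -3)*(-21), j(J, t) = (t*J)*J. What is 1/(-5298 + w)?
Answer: -1/13173 ≈ -7.5913e-5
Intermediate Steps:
j(J, t) = t*J² (j(J, t) = (J*t)*J = t*J²)
w = -7875 (w = -(-15)*5²*(-21) = -(-15)*25*(-21) = -5*(-75)*(-21) = 375*(-21) = -7875)
1/(-5298 + w) = 1/(-5298 - 7875) = 1/(-13173) = -1/13173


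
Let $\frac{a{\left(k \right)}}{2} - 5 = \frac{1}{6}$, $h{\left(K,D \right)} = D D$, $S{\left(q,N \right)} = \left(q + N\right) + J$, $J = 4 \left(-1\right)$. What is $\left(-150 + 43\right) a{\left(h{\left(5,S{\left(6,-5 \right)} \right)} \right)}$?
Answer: $- \frac{3317}{3} \approx -1105.7$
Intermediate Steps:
$J = -4$
$S{\left(q,N \right)} = -4 + N + q$ ($S{\left(q,N \right)} = \left(q + N\right) - 4 = \left(N + q\right) - 4 = -4 + N + q$)
$h{\left(K,D \right)} = D^{2}$
$a{\left(k \right)} = \frac{31}{3}$ ($a{\left(k \right)} = 10 + \frac{2}{6} = 10 + 2 \cdot \frac{1}{6} = 10 + \frac{1}{3} = \frac{31}{3}$)
$\left(-150 + 43\right) a{\left(h{\left(5,S{\left(6,-5 \right)} \right)} \right)} = \left(-150 + 43\right) \frac{31}{3} = \left(-107\right) \frac{31}{3} = - \frac{3317}{3}$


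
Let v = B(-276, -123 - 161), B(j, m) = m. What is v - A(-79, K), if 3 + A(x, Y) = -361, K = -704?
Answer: 80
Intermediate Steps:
A(x, Y) = -364 (A(x, Y) = -3 - 361 = -364)
v = -284 (v = -123 - 161 = -284)
v - A(-79, K) = -284 - 1*(-364) = -284 + 364 = 80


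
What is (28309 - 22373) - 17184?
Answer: -11248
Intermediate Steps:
(28309 - 22373) - 17184 = 5936 - 17184 = -11248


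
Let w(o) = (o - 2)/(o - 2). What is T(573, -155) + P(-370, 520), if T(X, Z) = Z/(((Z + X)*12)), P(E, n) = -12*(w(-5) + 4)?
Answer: -301115/5016 ≈ -60.031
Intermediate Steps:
w(o) = 1 (w(o) = (-2 + o)/(-2 + o) = 1)
P(E, n) = -60 (P(E, n) = -12*(1 + 4) = -12*5 = -60)
T(X, Z) = Z/(12*X + 12*Z) (T(X, Z) = Z/(((X + Z)*12)) = Z/(12*X + 12*Z))
T(573, -155) + P(-370, 520) = (1/12)*(-155)/(573 - 155) - 60 = (1/12)*(-155)/418 - 60 = (1/12)*(-155)*(1/418) - 60 = -155/5016 - 60 = -301115/5016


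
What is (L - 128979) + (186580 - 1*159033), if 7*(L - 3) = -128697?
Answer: -838700/7 ≈ -1.1981e+5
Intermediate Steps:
L = -128676/7 (L = 3 + (1/7)*(-128697) = 3 - 128697/7 = -128676/7 ≈ -18382.)
(L - 128979) + (186580 - 1*159033) = (-128676/7 - 128979) + (186580 - 1*159033) = -1031529/7 + (186580 - 159033) = -1031529/7 + 27547 = -838700/7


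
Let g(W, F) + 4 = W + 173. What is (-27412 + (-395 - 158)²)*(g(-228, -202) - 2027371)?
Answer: -564430429710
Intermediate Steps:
g(W, F) = 169 + W (g(W, F) = -4 + (W + 173) = -4 + (173 + W) = 169 + W)
(-27412 + (-395 - 158)²)*(g(-228, -202) - 2027371) = (-27412 + (-395 - 158)²)*((169 - 228) - 2027371) = (-27412 + (-553)²)*(-59 - 2027371) = (-27412 + 305809)*(-2027430) = 278397*(-2027430) = -564430429710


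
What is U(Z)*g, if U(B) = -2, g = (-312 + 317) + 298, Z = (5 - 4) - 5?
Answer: -606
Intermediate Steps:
Z = -4 (Z = 1 - 5 = -4)
g = 303 (g = 5 + 298 = 303)
U(Z)*g = -2*303 = -606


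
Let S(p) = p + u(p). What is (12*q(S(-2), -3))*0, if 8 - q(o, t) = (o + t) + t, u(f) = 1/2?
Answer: 0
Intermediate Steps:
u(f) = ½ (u(f) = 1*(½) = ½)
S(p) = ½ + p (S(p) = p + ½ = ½ + p)
q(o, t) = 8 - o - 2*t (q(o, t) = 8 - ((o + t) + t) = 8 - (o + 2*t) = 8 + (-o - 2*t) = 8 - o - 2*t)
(12*q(S(-2), -3))*0 = (12*(8 - (½ - 2) - 2*(-3)))*0 = (12*(8 - 1*(-3/2) + 6))*0 = (12*(8 + 3/2 + 6))*0 = (12*(31/2))*0 = 186*0 = 0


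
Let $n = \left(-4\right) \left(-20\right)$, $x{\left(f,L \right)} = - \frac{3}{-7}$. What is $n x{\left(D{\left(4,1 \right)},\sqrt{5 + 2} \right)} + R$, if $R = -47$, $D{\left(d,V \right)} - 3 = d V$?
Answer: $- \frac{89}{7} \approx -12.714$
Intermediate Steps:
$D{\left(d,V \right)} = 3 + V d$ ($D{\left(d,V \right)} = 3 + d V = 3 + V d$)
$x{\left(f,L \right)} = \frac{3}{7}$ ($x{\left(f,L \right)} = \left(-3\right) \left(- \frac{1}{7}\right) = \frac{3}{7}$)
$n = 80$
$n x{\left(D{\left(4,1 \right)},\sqrt{5 + 2} \right)} + R = 80 \cdot \frac{3}{7} - 47 = \frac{240}{7} - 47 = - \frac{89}{7}$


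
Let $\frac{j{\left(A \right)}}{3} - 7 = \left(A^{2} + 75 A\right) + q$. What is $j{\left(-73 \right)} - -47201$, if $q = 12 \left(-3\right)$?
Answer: $46676$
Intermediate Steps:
$q = -36$
$j{\left(A \right)} = -87 + 3 A^{2} + 225 A$ ($j{\left(A \right)} = 21 + 3 \left(\left(A^{2} + 75 A\right) - 36\right) = 21 + 3 \left(-36 + A^{2} + 75 A\right) = 21 + \left(-108 + 3 A^{2} + 225 A\right) = -87 + 3 A^{2} + 225 A$)
$j{\left(-73 \right)} - -47201 = \left(-87 + 3 \left(-73\right)^{2} + 225 \left(-73\right)\right) - -47201 = \left(-87 + 3 \cdot 5329 - 16425\right) + 47201 = \left(-87 + 15987 - 16425\right) + 47201 = -525 + 47201 = 46676$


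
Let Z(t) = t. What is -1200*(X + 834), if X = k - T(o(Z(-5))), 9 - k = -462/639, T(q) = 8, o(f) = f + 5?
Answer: -71203600/71 ≈ -1.0029e+6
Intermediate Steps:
o(f) = 5 + f
k = 2071/213 (k = 9 - (-462)/639 = 9 - 1*(-154/213) = 9 + 154/213 = 2071/213 ≈ 9.7230)
X = 367/213 (X = 2071/213 - 1*8 = 2071/213 - 8 = 367/213 ≈ 1.7230)
-1200*(X + 834) = -1200*(367/213 + 834) = -1200*178009/213 = -71203600/71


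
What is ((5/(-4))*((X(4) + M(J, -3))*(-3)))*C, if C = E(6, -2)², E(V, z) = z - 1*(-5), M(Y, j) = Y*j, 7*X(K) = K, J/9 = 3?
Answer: -76005/28 ≈ -2714.5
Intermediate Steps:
J = 27 (J = 9*3 = 27)
X(K) = K/7
E(V, z) = 5 + z (E(V, z) = z + 5 = 5 + z)
C = 9 (C = (5 - 2)² = 3² = 9)
((5/(-4))*((X(4) + M(J, -3))*(-3)))*C = ((5/(-4))*(((⅐)*4 + 27*(-3))*(-3)))*9 = ((5*(-¼))*((4/7 - 81)*(-3)))*9 = -(-2815)*(-3)/28*9 = -5/4*1689/7*9 = -8445/28*9 = -76005/28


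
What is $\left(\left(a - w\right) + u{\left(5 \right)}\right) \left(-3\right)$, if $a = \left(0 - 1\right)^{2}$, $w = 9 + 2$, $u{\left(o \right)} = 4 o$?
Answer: $-30$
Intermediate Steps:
$w = 11$
$a = 1$ ($a = \left(-1\right)^{2} = 1$)
$\left(\left(a - w\right) + u{\left(5 \right)}\right) \left(-3\right) = \left(\left(1 - 11\right) + 4 \cdot 5\right) \left(-3\right) = \left(\left(1 - 11\right) + 20\right) \left(-3\right) = \left(-10 + 20\right) \left(-3\right) = 10 \left(-3\right) = -30$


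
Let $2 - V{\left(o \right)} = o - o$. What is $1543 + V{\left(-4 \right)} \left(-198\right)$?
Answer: $1147$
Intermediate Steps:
$V{\left(o \right)} = 2$ ($V{\left(o \right)} = 2 - \left(o - o\right) = 2 - 0 = 2 + 0 = 2$)
$1543 + V{\left(-4 \right)} \left(-198\right) = 1543 + 2 \left(-198\right) = 1543 - 396 = 1147$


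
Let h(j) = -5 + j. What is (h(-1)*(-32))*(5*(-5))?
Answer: -4800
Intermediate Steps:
(h(-1)*(-32))*(5*(-5)) = ((-5 - 1)*(-32))*(5*(-5)) = -6*(-32)*(-25) = 192*(-25) = -4800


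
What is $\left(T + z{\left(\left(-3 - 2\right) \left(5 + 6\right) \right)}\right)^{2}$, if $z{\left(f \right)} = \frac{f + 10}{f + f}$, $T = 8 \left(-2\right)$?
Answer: $\frac{117649}{484} \approx 243.08$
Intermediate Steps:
$T = -16$
$z{\left(f \right)} = \frac{10 + f}{2 f}$
$\left(T + z{\left(\left(-3 - 2\right) \left(5 + 6\right) \right)}\right)^{2} = \left(-16 + \frac{10 + \left(-3 - 2\right) \left(5 + 6\right)}{2 \left(-3 - 2\right) \left(5 + 6\right)}\right)^{2} = \left(-16 + \frac{10 - 55}{2 \left(\left(-5\right) 11\right)}\right)^{2} = \left(-16 + \frac{10 - 55}{2 \left(-55\right)}\right)^{2} = \left(-16 + \frac{1}{2} \left(- \frac{1}{55}\right) \left(-45\right)\right)^{2} = \left(-16 + \frac{9}{22}\right)^{2} = \left(- \frac{343}{22}\right)^{2} = \frac{117649}{484}$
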